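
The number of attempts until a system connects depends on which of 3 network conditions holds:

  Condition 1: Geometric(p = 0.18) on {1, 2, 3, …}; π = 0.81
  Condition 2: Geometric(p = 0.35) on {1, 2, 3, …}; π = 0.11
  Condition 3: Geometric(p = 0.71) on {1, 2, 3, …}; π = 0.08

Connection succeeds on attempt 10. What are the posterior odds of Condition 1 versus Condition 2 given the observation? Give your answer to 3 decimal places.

Posterior odds = (w_i f_i(x)) / (w_j f_j(x)); the normalising sum cancels.
Geometric probabilities:
  L_1 = 0.18·(1−0.18)^9 = 0.18·0.16762 = 0.0301715
  L_2 = 0.35·(1−0.35)^9 = 0.35·0.0207119 = 0.00724917
  L_3 = 0.71·(1−0.71)^9 = 0.71·1.45071e-05 = 1.03001e-05
Posterior odds = (w_1·L_1) / (w_2·L_2) = (0.81·0.0301715) / (0.11·0.00724917) = 0.0244389 / 0.000797409 ≈ 30.648

30.648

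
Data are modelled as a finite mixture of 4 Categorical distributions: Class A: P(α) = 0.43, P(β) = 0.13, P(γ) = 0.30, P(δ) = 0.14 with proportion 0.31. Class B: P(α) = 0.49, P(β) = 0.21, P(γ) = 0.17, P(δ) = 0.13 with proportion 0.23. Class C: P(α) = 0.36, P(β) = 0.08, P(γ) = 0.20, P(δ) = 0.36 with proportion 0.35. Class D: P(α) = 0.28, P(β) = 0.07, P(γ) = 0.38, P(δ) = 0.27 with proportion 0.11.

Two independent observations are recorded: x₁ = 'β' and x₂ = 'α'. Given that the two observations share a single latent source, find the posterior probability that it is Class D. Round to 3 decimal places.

Apply Bayes' rule: the posterior for each component is proportional to its prior times its likelihood at x.
Since both observations come from the same component, the likelihood for component k is f_k(x₁)·f_k(x₂).
  L_A = [P(β | comp) = 0.13] × [0.43] = 0.0559
  L_B = [P(β | comp) = 0.21] × [0.49] = 0.1029
  L_C = [P(β | comp) = 0.08] × [0.36] = 0.0288
  L_D = [P(β | comp) = 0.07] × [0.28] = 0.0196
Prior × likelihood for each component:
  π_A·L_A = 0.31 × 0.0559 = 0.017329
  π_B·L_B = 0.23 × 0.1029 = 0.023667
  π_C·L_C = 0.35 × 0.0288 = 0.01008
  π_D·L_D = 0.11 × 0.0196 = 0.002156
Marginal: 0.017329 + 0.023667 + 0.01008 + 0.002156 = 0.053232
Responsibility of Class D: 0.002156 / 0.053232 ≈ 0.041

0.041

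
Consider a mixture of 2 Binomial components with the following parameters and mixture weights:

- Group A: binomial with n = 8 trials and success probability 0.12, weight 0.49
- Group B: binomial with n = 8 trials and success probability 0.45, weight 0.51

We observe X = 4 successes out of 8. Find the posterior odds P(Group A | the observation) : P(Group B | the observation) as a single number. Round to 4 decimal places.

0.0318

The posterior odds equal the prior odds times the likelihood ratio: (P(Z=i)/P(Z=j))·(f_i(x)/f_j(x)).
Binomial probabilities:
  L_A = 0.0087047
  L_B = 0.262663
0.0042653 / 0.133958 ≈ 0.0318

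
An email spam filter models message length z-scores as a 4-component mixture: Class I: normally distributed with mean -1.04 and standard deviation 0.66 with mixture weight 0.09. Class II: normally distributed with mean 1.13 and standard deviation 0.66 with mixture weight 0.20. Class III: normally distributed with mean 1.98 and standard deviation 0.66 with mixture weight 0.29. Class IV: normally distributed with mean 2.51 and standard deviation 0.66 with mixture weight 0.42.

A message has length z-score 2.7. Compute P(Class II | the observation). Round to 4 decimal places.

0.0206

P(component k | x) = π_k·f_k(x) / marginal(x), where marginal(x) = Σ_j π_j·f_j(x).
Component likelihoods at x = 2.7:
  f_I = (1/(0.66·√(2π)))·exp(−(2.7−-1.04)²/(2·0.66²)) = 0.604458·exp(-16.05556) = 6.43468e-08
  f_II = (1/(0.66·√(2π)))·exp(−(2.7−1.13)²/(2·0.66²)) = 0.604458·exp(-2.82932) = 0.0356952
  f_III = (1/(0.66·√(2π)))·exp(−(2.7−1.98)²/(2·0.66²)) = 0.604458·exp(-0.59504) = 0.333383
  f_IV = (1/(0.66·√(2π)))·exp(−(2.7−2.51)²/(2·0.66²)) = 0.604458·exp(-0.04144) = 0.579923
Weight by the priors:
  π_I·f_I = 0.09 × 6.43468e-08 = 5.79121e-09
  π_II·f_II = 0.20 × 0.0356952 = 0.00713904
  π_III·f_III = 0.29 × 0.333383 = 0.096681
  π_IV·f_IV = 0.42 × 0.579923 = 0.243568
Marginal: 5.79121e-09 + 0.00713904 + 0.096681 + 0.243568 = 0.347388
P(Class II | the observation) = 0.00713904 / 0.347388 ≈ 0.0206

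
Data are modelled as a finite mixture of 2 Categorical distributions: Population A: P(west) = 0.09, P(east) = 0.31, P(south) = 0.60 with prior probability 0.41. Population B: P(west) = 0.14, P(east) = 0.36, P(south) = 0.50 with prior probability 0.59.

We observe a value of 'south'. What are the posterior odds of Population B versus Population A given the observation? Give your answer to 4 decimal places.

The posterior odds equal the prior odds times the likelihood ratio: (w_i/w_j)·(f_i(x)/f_j(x)).
Evaluate each component's likelihood at the observed value:
  p_A = P(south | comp) = 0.60
  p_B = P(south | comp) = 0.50
0.295 / 0.246 ≈ 1.1992

1.1992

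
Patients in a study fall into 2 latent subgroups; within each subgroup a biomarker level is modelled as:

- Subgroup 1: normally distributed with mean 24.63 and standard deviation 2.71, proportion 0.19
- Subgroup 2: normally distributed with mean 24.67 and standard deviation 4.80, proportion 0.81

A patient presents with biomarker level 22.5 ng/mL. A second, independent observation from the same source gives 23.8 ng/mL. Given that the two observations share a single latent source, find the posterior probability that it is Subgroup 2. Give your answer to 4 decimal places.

0.6327

Apply Bayes' rule: the posterior for each component is proportional to its prior times its likelihood at x.
Since both observations come from the same component, the likelihood for component k is f_k(x₁)·f_k(x₂).
  L_1 = [(1/(2.71·√(2π)))·exp(−(22.5−24.63)²/(2·2.71²)) = 0.147211·exp(-0.30888) = 0.108093] × [0.140466] = 0.0151833
  L_2 = [(1/(4.80·√(2π)))·exp(−(22.5−24.67)²/(2·4.80²)) = 0.083113·exp(-0.10219) = 0.0750392] × [0.0817589] = 0.00613513
Multiply by the mixture weights:
  w_1·L_1 = 0.19 × 0.0151833 = 0.00288483
  w_2·L_2 = 0.81 × 0.00613513 = 0.00496945
Normaliser: 0.00288483 + 0.00496945 = 0.00785429
So the posterior for Subgroup 2 is 0.00496945 / 0.00785429 ≈ 0.6327.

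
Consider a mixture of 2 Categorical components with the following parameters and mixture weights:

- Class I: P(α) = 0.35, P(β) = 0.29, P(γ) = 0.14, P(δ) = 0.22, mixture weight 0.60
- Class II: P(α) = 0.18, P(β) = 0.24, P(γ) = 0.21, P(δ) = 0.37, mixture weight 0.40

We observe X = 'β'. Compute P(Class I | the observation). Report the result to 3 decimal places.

Posterior ∝ prior × likelihood, so P(k | x) ∝ w_k f_k(x); normalise over all components.
Evaluate each component's likelihood at the observed value:
  L_I = P(β | comp) = 0.29
  L_II = P(β | comp) = 0.24
Multiply by the mixture weights:
  w_I·L_I = 0.60 × 0.29 = 0.174
  w_II·L_II = 0.40 × 0.24 = 0.096
Normaliser: 0.174 + 0.096 = 0.27
Responsibility of Class I: 0.174 / 0.27 ≈ 0.644

0.644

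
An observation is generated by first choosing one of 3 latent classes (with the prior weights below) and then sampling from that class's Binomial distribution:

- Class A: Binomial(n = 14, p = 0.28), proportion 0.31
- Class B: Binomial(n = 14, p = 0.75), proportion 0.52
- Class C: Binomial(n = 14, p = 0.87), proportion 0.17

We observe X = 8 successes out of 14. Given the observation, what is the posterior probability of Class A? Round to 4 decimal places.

The responsibility of component k is π_k f_k(x) divided by Σ_j π_j f_j(x).
Evaluate each component's likelihood at the observed value:
  f_A = 0.0158057
  f_B = 0.0733982
  f_C = 0.0047574
Unnormalised posteriors:
  π_A·f_A = 0.31 × 0.0158057 = 0.00489978
  π_B·f_B = 0.52 × 0.0733982 = 0.0381671
  π_C·f_C = 0.17 × 0.0047574 = 0.000808758
Sum: 0.00489978 + 0.0381671 + 0.000808758 = 0.0438756
So the posterior for Class A is 0.00489978 / 0.0438756 ≈ 0.1117.

0.1117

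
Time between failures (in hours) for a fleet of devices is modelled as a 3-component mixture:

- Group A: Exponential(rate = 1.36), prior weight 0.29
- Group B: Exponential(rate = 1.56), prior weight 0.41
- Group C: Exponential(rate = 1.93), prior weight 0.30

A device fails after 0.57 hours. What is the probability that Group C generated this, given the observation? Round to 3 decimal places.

0.302

Apply Bayes' rule: the posterior for each component is proportional to its prior times its likelihood at x.
Evaluate each component's likelihood at the observed value:
  p_A = 1.36·e^(−1.36·0.57) = 1.36·e^(−0.7752) = 0.626432
  p_B = 1.56·e^(−1.56·0.57) = 1.56·e^(−0.8892) = 0.641136
  p_C = 1.93·e^(−1.93·0.57) = 1.93·e^(−1.1001) = 0.642377
Prior × likelihood for each component:
  π_A·p_A = 0.29 × 0.626432 = 0.181665
  π_B·p_B = 0.41 × 0.641136 = 0.262866
  π_C·p_C = 0.30 × 0.642377 = 0.192713
Normaliser: 0.181665 + 0.262866 + 0.192713 = 0.637244
P(Group C | the observation) = 0.192713 / 0.637244 ≈ 0.302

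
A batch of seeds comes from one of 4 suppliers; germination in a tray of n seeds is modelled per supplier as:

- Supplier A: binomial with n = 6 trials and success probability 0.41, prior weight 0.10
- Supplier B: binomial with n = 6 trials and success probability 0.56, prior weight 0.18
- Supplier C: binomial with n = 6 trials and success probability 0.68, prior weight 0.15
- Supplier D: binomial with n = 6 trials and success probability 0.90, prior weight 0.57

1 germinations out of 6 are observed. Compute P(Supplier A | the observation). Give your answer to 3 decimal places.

0.593

P(component k | x) = π_k·f_k(x) / marginal(x), where marginal(x) = Σ_j π_j·f_j(x).
Component likelihoods at x = 1 germinations out of 6:
  L_A = C(6,1)·0.41^1·0.59^5 = 6·0.41·0.0714924 = 0.175871
  L_B = C(6,1)·0.56^1·0.44^5 = 6·0.56·0.0164916 = 0.0554119
  L_C = C(6,1)·0.68^1·0.32^5 = 6·0.68·0.00335544 = 0.0136902
  L_D = C(6,1)·0.90^1·0.10^5 = 6·0.9·1e-05 = 5.4e-05
Prior × likelihood for each component:
  π_A·L_A = 0.10 × 0.175871 = 0.0175871
  π_B·L_B = 0.18 × 0.0554119 = 0.00997413
  π_C·L_C = 0.15 × 0.0136902 = 0.00205353
  π_D·L_D = 0.57 × 5.4e-05 = 3.078e-05
Denominator: 0.0175871 + 0.00997413 + 0.00205353 + 3.078e-05 = 0.0296456
P(Supplier A | data) ≈ 0.593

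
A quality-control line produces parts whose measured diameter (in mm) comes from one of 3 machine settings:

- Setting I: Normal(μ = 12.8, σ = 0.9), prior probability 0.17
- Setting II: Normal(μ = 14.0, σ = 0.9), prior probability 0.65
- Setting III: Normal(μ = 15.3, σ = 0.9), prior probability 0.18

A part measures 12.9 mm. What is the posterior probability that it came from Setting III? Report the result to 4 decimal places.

P(component k | x) = π_k·f_k(x) / marginal(x), where marginal(x) = Σ_j π_j·f_j(x).
Normal densities:
  f_I = (1/(0.9·√(2π)))·exp(−(12.9−12.8)²/(2·0.9²)) = 0.443269·exp(-0.00617) = 0.440541
  f_II = (1/(0.9·√(2π)))·exp(−(12.9−14.0)²/(2·0.9²)) = 0.443269·exp(-0.74691) = 0.210033
  f_III = (1/(0.9·√(2π)))·exp(−(12.9−15.3)²/(2·0.9²)) = 0.443269·exp(-3.55556) = 0.0126622
Multiply by the mixture weights:
  π_I·f_I = 0.17 × 0.440541 = 0.074892
  π_II·f_II = 0.65 × 0.210033 = 0.136521
  π_III·f_III = 0.18 × 0.0126622 = 0.0022792
Marginal: 0.074892 + 0.136521 + 0.0022792 = 0.213693
Responsibility of Setting III: 0.0022792 / 0.213693 ≈ 0.0107

0.0107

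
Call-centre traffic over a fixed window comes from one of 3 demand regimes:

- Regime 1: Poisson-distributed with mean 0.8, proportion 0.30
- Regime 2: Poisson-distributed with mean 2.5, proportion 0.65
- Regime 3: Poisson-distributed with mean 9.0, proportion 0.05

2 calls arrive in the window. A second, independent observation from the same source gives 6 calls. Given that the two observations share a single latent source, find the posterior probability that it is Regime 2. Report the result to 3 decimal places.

0.994

P(component k | x) = π_k·f_k(x) / marginal(x), where marginal(x) = Σ_j π_j·f_j(x).
Since both observations come from the same component, the likelihood for component k is f_k(x₁)·f_k(x₂).
  p_1 = [e^(−0.8)·0.8^2/2! = 0.143785] × [0.000163596] = 2.35226e-05
  p_2 = [e^(−2.5)·2.5^2/2! = 0.256516] × [0.0278337] = 0.00713979
  p_3 = [e^(−9.0)·9.0^2/2! = 0.0049981] × [0.0910903] = 0.000455278
Multiply by the mixture weights:
  π_1·p_1 = 0.30 × 2.35226e-05 = 7.05679e-06
  π_2·p_2 = 0.65 × 0.00713979 = 0.00464086
  π_3·p_3 = 0.05 × 0.000455278 = 2.27639e-05
Evidence: 7.05679e-06 + 0.00464086 + 2.27639e-05 = 0.00467068
Responsibility of Regime 2: 0.00464086 / 0.00467068 ≈ 0.994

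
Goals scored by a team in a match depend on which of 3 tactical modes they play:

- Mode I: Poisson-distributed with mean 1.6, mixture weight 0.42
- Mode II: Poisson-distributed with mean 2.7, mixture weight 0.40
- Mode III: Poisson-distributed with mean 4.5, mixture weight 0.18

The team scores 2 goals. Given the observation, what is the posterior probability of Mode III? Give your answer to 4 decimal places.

0.0893

Posterior ∝ prior × likelihood, so P(k | x) ∝ π_k f_k(x); normalise over all components.
Component likelihoods at x = 2 goals:
  f_I = e^(−1.6)·1.6^2/2! = 0.258428
  f_II = e^(−2.7)·2.7^2/2! = 0.244964
  f_III = e^(−4.5)·4.5^2/2! = 0.112479
Unnormalised posteriors:
  π_I·f_I = 0.42 × 0.258428 = 0.10854
  π_II·f_II = 0.40 × 0.244964 = 0.0979856
  π_III·f_III = 0.18 × 0.112479 = 0.0202461
Evidence: 0.10854 + 0.0979856 + 0.0202461 = 0.226771
So the posterior for Mode III is 0.0202461 / 0.226771 ≈ 0.0893.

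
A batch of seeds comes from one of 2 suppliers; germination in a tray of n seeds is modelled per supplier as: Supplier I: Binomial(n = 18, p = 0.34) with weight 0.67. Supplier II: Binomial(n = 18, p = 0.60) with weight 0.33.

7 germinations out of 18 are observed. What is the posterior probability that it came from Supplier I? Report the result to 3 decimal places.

0.904

By Bayes' theorem, P(k | x) = π_k f_k(x) / Σ_j π_j f_j(x).
Evaluate each component's likelihood at the observed value:
  p_I = C(18,7)·0.34^7·0.66^11 = 31824·0.000525234·0.010351 = 0.173018
  p_II = C(18,7)·0.60^7·0.40^11 = 31824·0.0279936·4.1943e-05 = 0.0373657
Multiply by the mixture weights:
  π_I·p_I = 0.67 × 0.173018 = 0.115922
  π_II·p_II = 0.33 × 0.0373657 = 0.0123307
Sum: 0.115922 + 0.0123307 = 0.128253
P(Supplier I | data) ≈ 0.904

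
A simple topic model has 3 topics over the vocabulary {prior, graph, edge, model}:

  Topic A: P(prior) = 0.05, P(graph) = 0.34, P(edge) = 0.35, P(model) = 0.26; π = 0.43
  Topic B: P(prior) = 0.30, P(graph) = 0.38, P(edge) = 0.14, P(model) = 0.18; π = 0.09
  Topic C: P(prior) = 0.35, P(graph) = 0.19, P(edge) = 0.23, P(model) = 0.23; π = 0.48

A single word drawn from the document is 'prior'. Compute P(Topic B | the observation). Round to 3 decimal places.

0.125

Apply Bayes' rule: the posterior for each component is proportional to its prior times its likelihood at x.
Evaluate each component's likelihood at the observed value:
  L_A = P(prior | comp) = 0.05
  L_B = P(prior | comp) = 0.30
  L_C = P(prior | comp) = 0.35
Unnormalised posteriors:
  π_A·L_A = 0.43 × 0.05 = 0.0215
  π_B·L_B = 0.09 × 0.3 = 0.027
  π_C·L_C = 0.48 × 0.35 = 0.168
Normaliser: 0.0215 + 0.027 + 0.168 = 0.2165
P(Topic B | 'prior') = 0.027 / 0.2165 ≈ 0.125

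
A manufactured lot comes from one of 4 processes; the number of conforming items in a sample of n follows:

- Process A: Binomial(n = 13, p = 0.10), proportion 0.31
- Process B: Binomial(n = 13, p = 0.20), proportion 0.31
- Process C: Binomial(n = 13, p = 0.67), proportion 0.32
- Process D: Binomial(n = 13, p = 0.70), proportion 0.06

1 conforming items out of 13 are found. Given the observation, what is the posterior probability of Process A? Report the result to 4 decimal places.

0.6726

The responsibility of component k is π_k f_k(x) divided by Σ_j π_j f_j(x).
Evaluate each component's likelihood at the observed value:
  f_A = 0.367158
  f_B = 0.178671
  f_C = 1.45273e-05
  f_D = 4.83611e-06
Unnormalised posteriors:
  π_A·f_A = 0.31 × 0.367158 = 0.113819
  π_B·f_B = 0.31 × 0.178671 = 0.0553879
  π_C·f_C = 0.32 × 1.45273e-05 = 4.64874e-06
  π_D·f_D = 0.06 × 4.83611e-06 = 2.90167e-07
Denominator: 0.113819 + 0.0553879 + 4.64874e-06 + 2.90167e-07 = 0.169212
Responsibility of Process A: 0.113819 / 0.169212 ≈ 0.6726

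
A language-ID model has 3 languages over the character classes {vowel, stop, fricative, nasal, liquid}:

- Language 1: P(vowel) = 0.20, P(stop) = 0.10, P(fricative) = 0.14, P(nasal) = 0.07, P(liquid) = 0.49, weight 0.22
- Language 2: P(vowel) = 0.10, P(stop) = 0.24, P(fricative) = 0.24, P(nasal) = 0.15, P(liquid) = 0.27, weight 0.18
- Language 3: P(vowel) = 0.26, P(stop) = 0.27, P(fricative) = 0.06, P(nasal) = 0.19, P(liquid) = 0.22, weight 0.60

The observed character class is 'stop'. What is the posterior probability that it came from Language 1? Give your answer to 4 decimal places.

P(component k | x) = π_k·f_k(x) / marginal(x), where marginal(x) = Σ_j π_j·f_j(x).
Categorical probabilities:
  f_1 = P(stop | comp) = 0.10
  f_2 = P(stop | comp) = 0.24
  f_3 = P(stop | comp) = 0.27
Multiply by the mixture weights:
  π_1·f_1 = 0.22 × 0.1 = 0.022
  π_2·f_2 = 0.18 × 0.24 = 0.0432
  π_3·f_3 = 0.60 × 0.27 = 0.162
Normaliser: 0.022 + 0.0432 + 0.162 = 0.2272
So the posterior for Language 1 is 0.022 / 0.2272 ≈ 0.0968.

0.0968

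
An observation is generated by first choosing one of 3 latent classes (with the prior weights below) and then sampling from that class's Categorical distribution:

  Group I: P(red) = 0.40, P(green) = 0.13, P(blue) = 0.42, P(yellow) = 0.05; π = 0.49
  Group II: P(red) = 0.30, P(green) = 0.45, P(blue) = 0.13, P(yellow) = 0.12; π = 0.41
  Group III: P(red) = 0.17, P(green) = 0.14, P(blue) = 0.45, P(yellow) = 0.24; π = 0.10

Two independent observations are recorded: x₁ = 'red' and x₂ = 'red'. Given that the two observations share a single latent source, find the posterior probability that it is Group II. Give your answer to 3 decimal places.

Posterior ∝ prior × likelihood, so P(k | x) ∝ w_k f_k(x); normalise over all components.
Since both observations come from the same component, the likelihood for component k is f_k(x₁)·f_k(x₂).
  f_I = [0.4] × [0.4] = 0.16
  f_II = [0.3] × [0.3] = 0.09
  f_III = [0.17] × [0.17] = 0.0289
Prior × likelihood for each component:
  w_I·f_I = 0.49 × 0.16 = 0.0784
  w_II·f_II = 0.41 × 0.09 = 0.0369
  w_III·f_III = 0.10 × 0.0289 = 0.00289
Sum: 0.0784 + 0.0369 + 0.00289 = 0.11819
P(Group II | data) = 0.0369 / 0.11819 ≈ 0.312

0.312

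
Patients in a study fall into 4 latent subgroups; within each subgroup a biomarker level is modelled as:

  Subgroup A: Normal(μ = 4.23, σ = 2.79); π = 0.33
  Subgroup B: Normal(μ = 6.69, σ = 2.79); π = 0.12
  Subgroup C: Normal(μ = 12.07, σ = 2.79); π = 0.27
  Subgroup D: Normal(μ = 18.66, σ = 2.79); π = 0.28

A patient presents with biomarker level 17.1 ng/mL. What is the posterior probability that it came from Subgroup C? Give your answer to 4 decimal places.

0.1816

P(component k | x) = w_k·f_k(x) / marginal(x), where marginal(x) = Σ_j w_j·f_j(x).
Evaluate each component's likelihood at the observed value:
  p_A = (1/(2.79·√(2π)))·exp(−(17.1−4.23)²/(2·2.79²)) = 0.142990·exp(-10.63944) = 3.42497e-06
  p_B = (1/(2.79·√(2π)))·exp(−(17.1−6.69)²/(2·2.79²)) = 0.142990·exp(-6.96086) = 0.000135594
  p_C = (1/(2.79·√(2π)))·exp(−(17.1−12.07)²/(2·2.79²)) = 0.142990·exp(-1.62517) = 0.0281518
  p_D = (1/(2.79·√(2π)))·exp(−(17.1−18.66)²/(2·2.79²)) = 0.142990·exp(-0.15632) = 0.122297
Multiply by the mixture weights:
  w_A·p_A = 0.33 × 3.42497e-06 = 1.13024e-06
  w_B·p_B = 0.12 × 0.000135594 = 1.62713e-05
  w_C·p_C = 0.27 × 0.0281518 = 0.00760097
  w_D·p_D = 0.28 × 0.122297 = 0.0342433
Denominator: 1.13024e-06 + 1.62713e-05 + 0.00760097 + 0.0342433 = 0.0418617
Responsibility of Subgroup C: 0.00760097 / 0.0418617 ≈ 0.1816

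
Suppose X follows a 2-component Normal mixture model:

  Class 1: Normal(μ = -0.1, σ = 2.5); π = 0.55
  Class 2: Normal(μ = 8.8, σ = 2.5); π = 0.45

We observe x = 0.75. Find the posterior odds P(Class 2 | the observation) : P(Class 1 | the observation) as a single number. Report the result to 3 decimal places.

Since P(k|x) ∝ π_k f_k(x), the posterior odds are π_i f_i(x) / (π_j f_j(x)).
Normal densities:
  p_1 = 0.150615
  p_2 = 0.000894336
Posterior odds = (π_2·p_2) / (π_1·p_1) = (0.45·0.000894336) / (0.55·0.150615) = 0.000402451 / 0.0828382 ≈ 0.005

0.005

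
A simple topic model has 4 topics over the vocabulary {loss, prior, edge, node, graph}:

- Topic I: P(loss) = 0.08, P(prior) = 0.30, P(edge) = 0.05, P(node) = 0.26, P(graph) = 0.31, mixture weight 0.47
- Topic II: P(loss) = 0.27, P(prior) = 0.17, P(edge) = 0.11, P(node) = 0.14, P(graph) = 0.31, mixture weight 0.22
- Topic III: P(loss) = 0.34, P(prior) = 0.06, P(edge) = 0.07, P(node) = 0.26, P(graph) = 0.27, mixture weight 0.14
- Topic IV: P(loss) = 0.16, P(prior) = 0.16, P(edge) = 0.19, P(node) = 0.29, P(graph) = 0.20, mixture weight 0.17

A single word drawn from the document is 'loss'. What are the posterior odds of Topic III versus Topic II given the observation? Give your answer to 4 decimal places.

Only the two components matter; the odds are (w_i f_i(x)) / (w_j f_j(x)).
Component likelihoods at x = 'loss':
  L_I = 0.08
  L_II = 0.27
  L_III = 0.34
  L_IV = 0.16
Posterior odds = (w_III·L_III) / (w_II·L_II) = (0.14·0.34) / (0.22·0.27) = 0.0476 / 0.0594 ≈ 0.8013

0.8013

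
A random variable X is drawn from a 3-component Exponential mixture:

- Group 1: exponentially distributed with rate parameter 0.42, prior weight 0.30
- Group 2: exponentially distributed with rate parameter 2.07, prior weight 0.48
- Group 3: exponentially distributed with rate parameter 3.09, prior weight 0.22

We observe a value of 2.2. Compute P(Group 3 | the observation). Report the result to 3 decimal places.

The responsibility of component k is π_k f_k(x) divided by Σ_j π_j f_j(x).
Exponential densities:
  f_1 = 0.42·e^(−0.42·2.2) = 0.42·e^(−0.9240) = 0.16671
  f_2 = 2.07·e^(−2.07·2.2) = 2.07·e^(−4.5540) = 0.0217868
  f_3 = 3.09·e^(−3.09·2.2) = 3.09·e^(−6.7980) = 0.00344846
Prior × likelihood for each component:
  π_1·f_1 = 0.30 × 0.16671 = 0.0500129
  π_2·f_2 = 0.48 × 0.0217868 = 0.0104577
  π_3·f_3 = 0.22 × 0.00344846 = 0.00075866
Normaliser: 0.0500129 + 0.0104577 + 0.00075866 = 0.0612293
P(Group 3 | x) = 0.00075866 / 0.0612293 ≈ 0.012

0.012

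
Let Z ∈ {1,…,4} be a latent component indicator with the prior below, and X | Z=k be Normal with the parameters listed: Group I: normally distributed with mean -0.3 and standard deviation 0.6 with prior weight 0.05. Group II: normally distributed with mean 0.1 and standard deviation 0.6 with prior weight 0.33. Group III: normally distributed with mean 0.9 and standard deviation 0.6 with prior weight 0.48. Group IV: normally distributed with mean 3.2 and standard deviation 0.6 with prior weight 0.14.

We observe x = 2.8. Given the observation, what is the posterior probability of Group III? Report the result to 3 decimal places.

0.028

By Bayes' theorem, P(k | x) = P(Z=k) f_k(x) / Σ_j P(Z=j) f_j(x).
Evaluate each component's likelihood at the observed value:
  p_I = 1.06202e-06
  p_II = 2.66396e-05
  p_III = 0.00441829
  p_IV = 0.532413
Weight by the priors:
  P(Z=I)·p_I = 0.05 × 1.06202e-06 = 5.31011e-08
  P(Z=II)·p_II = 0.33 × 2.66396e-05 = 8.79106e-06
  P(Z=III)·p_III = 0.48 × 0.00441829 = 0.00212078
  P(Z=IV)·p_IV = 0.14 × 0.532413 = 0.0745379
Evidence: 5.31011e-08 + 8.79106e-06 + 0.00212078 + 0.0745379 = 0.0766675
Responsibility of Group III: 0.00212078 / 0.0766675 ≈ 0.028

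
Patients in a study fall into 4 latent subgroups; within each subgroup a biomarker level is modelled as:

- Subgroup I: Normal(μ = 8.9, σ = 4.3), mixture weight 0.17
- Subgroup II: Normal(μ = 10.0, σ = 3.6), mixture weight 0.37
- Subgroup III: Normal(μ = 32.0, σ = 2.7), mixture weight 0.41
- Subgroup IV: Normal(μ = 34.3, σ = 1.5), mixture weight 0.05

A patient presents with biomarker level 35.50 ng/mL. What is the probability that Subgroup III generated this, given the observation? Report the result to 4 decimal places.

By Bayes' theorem, P(k | x) = π_k f_k(x) / Σ_j π_j f_j(x).
Normal densities:
  L_I = 4.54811e-10
  L_II = 1.41106e-12
  L_III = 0.0637757
  L_IV = 0.193128
Prior × likelihood for each component:
  π_I·L_I = 0.17 × 4.54811e-10 = 7.73179e-11
  π_II·L_II = 0.37 × 1.41106e-12 = 5.22093e-13
  π_III·L_III = 0.41 × 0.0637757 = 0.0261481
  π_IV·L_IV = 0.05 × 0.193128 = 0.00965639
Denominator: 7.73179e-11 + 5.22093e-13 + 0.0261481 + 0.00965639 = 0.0358044
P(Subgroup III | data) ≈ 0.7303

0.7303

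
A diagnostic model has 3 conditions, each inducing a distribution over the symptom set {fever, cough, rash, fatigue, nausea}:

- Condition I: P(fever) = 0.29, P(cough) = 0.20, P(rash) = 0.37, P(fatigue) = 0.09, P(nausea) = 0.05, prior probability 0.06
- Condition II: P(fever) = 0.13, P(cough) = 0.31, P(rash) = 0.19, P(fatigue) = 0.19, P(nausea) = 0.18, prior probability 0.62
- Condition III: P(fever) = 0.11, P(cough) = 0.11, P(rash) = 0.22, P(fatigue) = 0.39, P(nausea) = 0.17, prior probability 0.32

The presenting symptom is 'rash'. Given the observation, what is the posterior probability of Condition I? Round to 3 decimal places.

0.106

By Bayes' theorem, P(k | x) = w_k f_k(x) / Σ_j w_j f_j(x).
Component likelihoods at x = 'rash':
  L_I = 0.37
  L_II = 0.19
  L_III = 0.22
Multiply by the mixture weights:
  w_I·L_I = 0.06 × 0.37 = 0.0222
  w_II·L_II = 0.62 × 0.19 = 0.1178
  w_III·L_III = 0.32 × 0.22 = 0.0704
Evidence: 0.0222 + 0.1178 + 0.0704 = 0.2104
P(Condition I | the observation) = 0.0222 / 0.2104 ≈ 0.106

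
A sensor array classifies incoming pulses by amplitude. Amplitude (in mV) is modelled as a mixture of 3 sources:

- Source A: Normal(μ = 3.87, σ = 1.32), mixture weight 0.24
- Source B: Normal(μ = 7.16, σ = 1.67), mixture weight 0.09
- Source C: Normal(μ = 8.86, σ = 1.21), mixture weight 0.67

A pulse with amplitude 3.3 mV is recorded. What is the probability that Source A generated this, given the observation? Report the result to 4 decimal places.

P(component k | x) = P(Z=k)·f_k(x) / marginal(x), where marginal(x) = Σ_j P(Z=j)·f_j(x).
Evaluate each component's likelihood at the observed value:
  L_A = (1/(1.32·√(2π)))·exp(−(3.3−3.87)²/(2·1.32²)) = 0.302229·exp(-0.09323) = 0.275325
  L_B = (1/(1.67·√(2π)))·exp(−(3.3−7.16)²/(2·1.67²)) = 0.238888·exp(-2.67123) = 0.0165231
  L_C = (1/(1.21·√(2π)))·exp(−(3.3−8.86)²/(2·1.21²)) = 0.329704·exp(-10.55720) = 8.57413e-06
Unnormalised posteriors:
  P(Z=A)·L_A = 0.24 × 0.275325 = 0.066078
  P(Z=B)·L_B = 0.09 × 0.0165231 = 0.00148708
  P(Z=C)·L_C = 0.67 × 8.57413e-06 = 5.74467e-06
Normaliser: 0.066078 + 0.00148708 + 5.74467e-06 = 0.0675708
So the posterior for Source A is 0.066078 / 0.0675708 ≈ 0.9779.

0.9779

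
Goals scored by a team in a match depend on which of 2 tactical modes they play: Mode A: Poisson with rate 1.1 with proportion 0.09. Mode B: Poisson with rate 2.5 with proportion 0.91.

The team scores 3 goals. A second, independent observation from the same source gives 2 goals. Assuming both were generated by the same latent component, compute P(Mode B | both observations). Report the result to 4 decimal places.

0.9739

Posterior ∝ prior × likelihood, so P(k | x) ∝ π_k f_k(x); normalise over all components.
Since both observations come from the same component, the likelihood for component k is f_k(x₁)·f_k(x₂).
  f_A = [0.0738419] × [0.201387] = 0.0148708
  f_B = [0.213763] × [0.256516] = 0.0548336
Weight by the priors:
  π_A·f_A = 0.09 × 0.0148708 = 0.00133837
  π_B·f_B = 0.91 × 0.0548336 = 0.0498985
Sum: 0.00133837 + 0.0498985 = 0.0512369
P(Mode B | x₁, x₂) = 0.0498985 / 0.0512369 ≈ 0.9739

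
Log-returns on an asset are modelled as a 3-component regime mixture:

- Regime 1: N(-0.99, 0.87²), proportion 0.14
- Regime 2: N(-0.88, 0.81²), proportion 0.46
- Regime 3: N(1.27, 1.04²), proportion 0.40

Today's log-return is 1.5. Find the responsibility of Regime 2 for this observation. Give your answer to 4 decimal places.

The responsibility of component k is π_k f_k(x) divided by Σ_j π_j f_j(x).
Component likelihoods at x = 1.5:
  L_1 = 0.00763207
  L_2 = 0.006572
  L_3 = 0.374331
Multiply by the mixture weights:
  π_1·L_1 = 0.14 × 0.00763207 = 0.00106849
  π_2·L_2 = 0.46 × 0.006572 = 0.00302312
  π_3·L_3 = 0.40 × 0.374331 = 0.149733
Denominator: 0.00106849 + 0.00302312 + 0.149733 = 0.153824
P(Regime 2 | 1.5) = 0.00302312 / 0.153824 ≈ 0.0197

0.0197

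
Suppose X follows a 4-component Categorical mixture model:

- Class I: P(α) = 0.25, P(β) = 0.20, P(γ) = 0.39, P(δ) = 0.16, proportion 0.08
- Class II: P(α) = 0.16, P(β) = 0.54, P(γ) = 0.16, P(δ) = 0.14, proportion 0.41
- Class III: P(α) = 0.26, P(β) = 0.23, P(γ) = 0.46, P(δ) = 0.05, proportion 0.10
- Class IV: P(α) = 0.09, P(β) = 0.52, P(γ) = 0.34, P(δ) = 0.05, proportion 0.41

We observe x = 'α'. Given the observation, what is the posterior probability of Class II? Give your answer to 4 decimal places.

0.4418

Posterior ∝ prior × likelihood, so P(k | x) ∝ π_k f_k(x); normalise over all components.
Evaluate each component's likelihood at the observed value:
  L_I = 0.25
  L_II = 0.16
  L_III = 0.26
  L_IV = 0.09
Unnormalised posteriors:
  π_I·L_I = 0.08 × 0.25 = 0.02
  π_II·L_II = 0.41 × 0.16 = 0.0656
  π_III·L_III = 0.10 × 0.26 = 0.026
  π_IV·L_IV = 0.41 × 0.09 = 0.0369
Denominator: 0.02 + 0.0656 + 0.026 + 0.0369 = 0.1485
So the posterior for Class II is 0.0656 / 0.1485 ≈ 0.4418.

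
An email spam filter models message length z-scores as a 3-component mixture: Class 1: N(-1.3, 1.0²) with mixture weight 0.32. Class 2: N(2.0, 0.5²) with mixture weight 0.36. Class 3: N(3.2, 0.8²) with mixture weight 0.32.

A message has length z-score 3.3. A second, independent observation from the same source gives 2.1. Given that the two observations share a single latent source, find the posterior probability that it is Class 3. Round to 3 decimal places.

P(component k | x) = P(Z=k)·f_k(x) / marginal(x), where marginal(x) = Σ_j P(Z=j)·f_j(x).
Since both observations come from the same component, the likelihood for component k is f_k(x₁)·f_k(x₂).
  p_1 = [1.01409e-05] × [0.00123222] = 1.24958e-08
  p_2 = [0.0271659] × [0.782085] = 0.0212461
  p_3 = [0.494797] × [0.193765] = 0.0958745
Prior × likelihood for each component:
  P(Z=1)·p_1 = 0.32 × 1.24958e-08 = 3.99864e-09
  P(Z=2)·p_2 = 0.36 × 0.0212461 = 0.00764859
  P(Z=3)·p_3 = 0.32 × 0.0958745 = 0.0306798
Evidence: 3.99864e-09 + 0.00764859 + 0.0306798 = 0.0383284
So the posterior for Class 3 is 0.0306798 / 0.0383284 ≈ 0.800.

0.800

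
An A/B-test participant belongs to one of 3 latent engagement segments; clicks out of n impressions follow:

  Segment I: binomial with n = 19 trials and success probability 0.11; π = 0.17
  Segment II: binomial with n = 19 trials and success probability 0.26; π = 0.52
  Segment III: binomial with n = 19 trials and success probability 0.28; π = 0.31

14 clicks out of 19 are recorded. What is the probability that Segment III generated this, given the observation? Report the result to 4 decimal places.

The responsibility of component k is P(Z=k) f_k(x) divided by Σ_j P(Z=j) f_j(x).
Component likelihoods at x = 14 clicks out of 19:
  L_I = C(19,14)·0.11^14·0.89^5 = 11628·3.7975e-14·0.558406 = 2.46577e-10
  L_II = C(19,14)·0.26^14·0.74^5 = 11628·6.451e-09·0.221901 = 1.66453e-05
  L_III = C(19,14)·0.28^14·0.72^5 = 11628·1.82059e-08·0.193492 = 4.09619e-05
Weight by the priors:
  P(Z=I)·L_I = 0.17 × 2.46577e-10 = 4.19181e-11
  P(Z=II)·L_II = 0.52 × 1.66453e-05 = 8.65553e-06
  P(Z=III)·L_III = 0.31 × 4.09619e-05 = 1.26982e-05
Evidence: 4.19181e-11 + 8.65553e-06 + 1.26982e-05 = 2.13538e-05
So the posterior for Segment III is 1.26982e-05 / 2.13538e-05 ≈ 0.5947.

0.5947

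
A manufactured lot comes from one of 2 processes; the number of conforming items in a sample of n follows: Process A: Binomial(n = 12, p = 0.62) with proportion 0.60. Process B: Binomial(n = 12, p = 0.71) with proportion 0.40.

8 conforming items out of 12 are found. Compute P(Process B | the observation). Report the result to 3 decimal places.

0.401

The responsibility of component k is π_k f_k(x) divided by Σ_j π_j f_j(x).
Binomial probabilities:
  L_A = C(12,8)·0.62^8·0.38^4 = 495·0.021834·0.0208514 = 0.225358
  L_B = C(12,8)·0.71^8·0.29^4 = 495·0.0645754·0.00707281 = 0.226081
Multiply by the mixture weights:
  π_A·L_A = 0.60 × 0.225358 = 0.135215
  π_B·L_B = 0.40 × 0.226081 = 0.0904324
Marginal: 0.135215 + 0.0904324 = 0.225647
So the posterior for Process B is 0.0904324 / 0.225647 ≈ 0.401.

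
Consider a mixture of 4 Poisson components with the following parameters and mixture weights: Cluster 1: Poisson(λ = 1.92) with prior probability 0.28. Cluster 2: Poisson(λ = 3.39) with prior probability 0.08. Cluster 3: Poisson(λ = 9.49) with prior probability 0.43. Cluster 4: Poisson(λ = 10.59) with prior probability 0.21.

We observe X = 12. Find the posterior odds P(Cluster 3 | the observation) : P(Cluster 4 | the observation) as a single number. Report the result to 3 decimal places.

Since P(k|x) ∝ π_k f_k(x), the posterior odds are π_i f_i(x) / (π_j f_j(x)).
Evaluate each component's likelihood at the observed value:
  L_1 = e^(−1.92)·1.92^12/12! = 7.68126e-07
  L_2 = e^(−3.39)·3.39^12/12! = 0.000162107
  L_3 = e^(−9.49)·9.49^12/12! = 0.0842176
  L_4 = e^(−10.59)·10.59^12/12! = 0.104529
Posterior odds = (π_3·L_3) / (π_4·L_4) = (0.43·0.0842176) / (0.21·0.104529) = 0.0362136 / 0.021951 ≈ 1.650

1.650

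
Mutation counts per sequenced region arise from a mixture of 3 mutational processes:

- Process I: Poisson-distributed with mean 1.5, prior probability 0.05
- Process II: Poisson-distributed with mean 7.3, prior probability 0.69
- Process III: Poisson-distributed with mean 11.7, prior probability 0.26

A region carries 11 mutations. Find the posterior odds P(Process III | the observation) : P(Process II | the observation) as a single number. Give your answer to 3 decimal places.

Since P(k|x) ∝ w_k f_k(x), the posterior odds are w_i f_i(x) / (w_j f_j(x)).
Evaluate each component's likelihood at the observed value:
  p_I = e^(−1.5)·1.5^11/11! = 4.83511e-07
  p_II = e^(−7.3)·7.3^11/11! = 0.0530941
  p_III = e^(−11.7)·11.7^11/11! = 0.116854
0.030382 / 0.0366349 ≈ 0.829

0.829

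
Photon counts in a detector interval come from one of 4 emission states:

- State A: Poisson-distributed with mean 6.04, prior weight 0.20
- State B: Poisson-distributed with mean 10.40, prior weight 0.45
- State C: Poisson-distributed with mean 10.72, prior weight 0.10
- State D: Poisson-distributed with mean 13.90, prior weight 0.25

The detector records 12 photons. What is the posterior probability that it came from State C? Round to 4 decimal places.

Apply Bayes' rule: the posterior for each component is proportional to its prior times its likelihood at x.
Component likelihoods at x = 12 photons:
  L_A = 0.0117211
  L_B = 0.101719
  L_C = 0.106258
  L_D = 0.0998039
Unnormalised posteriors:
  π_A·L_A = 0.20 × 0.0117211 = 0.00234422
  π_B·L_B = 0.45 × 0.101719 = 0.0457734
  π_C·L_C = 0.10 × 0.106258 = 0.0106258
  π_D·L_D = 0.25 × 0.0998039 = 0.024951
Evidence: 0.00234422 + 0.0457734 + 0.0106258 + 0.024951 = 0.0836944
Responsibility of State C: 0.0106258 / 0.0836944 ≈ 0.1270

0.1270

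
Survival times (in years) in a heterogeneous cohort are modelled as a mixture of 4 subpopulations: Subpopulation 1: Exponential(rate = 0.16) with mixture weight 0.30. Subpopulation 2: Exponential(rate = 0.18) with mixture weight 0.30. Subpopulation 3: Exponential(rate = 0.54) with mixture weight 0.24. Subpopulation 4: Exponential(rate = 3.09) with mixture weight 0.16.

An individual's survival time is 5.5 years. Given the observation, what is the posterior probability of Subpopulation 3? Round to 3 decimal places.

Posterior ∝ prior × likelihood, so P(k | x) ∝ w_k f_k(x); normalise over all components.
Component likelihoods at x = 5.5 years:
  f_1 = 0.16·e^(−0.16·5.5) = 0.16·e^(−0.8800) = 0.0663653
  f_2 = 0.18·e^(−0.18·5.5) = 0.18·e^(−0.9900) = 0.0668838
  f_3 = 0.54·e^(−0.54·5.5) = 0.54·e^(−2.9700) = 0.0277038
  f_4 = 3.09·e^(−3.09·5.5) = 3.09·e^(−16.9950) = 1.28565e-07
Weight by the priors:
  w_1·f_1 = 0.30 × 0.0663653 = 0.0199096
  w_2·f_2 = 0.30 × 0.0668838 = 0.0200651
  w_3·f_3 = 0.24 × 0.0277038 = 0.00664891
  w_4·f_4 = 0.16 × 1.28565e-07 = 2.05704e-08
Normaliser: 0.0199096 + 0.0200651 + 0.00664891 + 2.05704e-08 = 0.0466237
So the posterior for Subpopulation 3 is 0.00664891 / 0.0466237 ≈ 0.143.

0.143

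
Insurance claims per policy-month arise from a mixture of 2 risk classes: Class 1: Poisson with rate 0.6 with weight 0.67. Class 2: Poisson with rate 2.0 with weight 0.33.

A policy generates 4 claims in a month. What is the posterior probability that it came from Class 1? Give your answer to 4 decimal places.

Apply Bayes' rule: the posterior for each component is proportional to its prior times its likelihood at x.
Component likelihoods at x = 4 claims:
  f_1 = e^(−0.6)·0.6^4/4! = 0.00296358
  f_2 = e^(−2.0)·2.0^4/4! = 0.0902235
Unnormalised posteriors:
  P(Z=1)·f_1 = 0.67 × 0.00296358 = 0.0019856
  P(Z=2)·f_2 = 0.33 × 0.0902235 = 0.0297738
Marginal: 0.0019856 + 0.0297738 = 0.0317594
P(Class 1 | x) ≈ 0.0625

0.0625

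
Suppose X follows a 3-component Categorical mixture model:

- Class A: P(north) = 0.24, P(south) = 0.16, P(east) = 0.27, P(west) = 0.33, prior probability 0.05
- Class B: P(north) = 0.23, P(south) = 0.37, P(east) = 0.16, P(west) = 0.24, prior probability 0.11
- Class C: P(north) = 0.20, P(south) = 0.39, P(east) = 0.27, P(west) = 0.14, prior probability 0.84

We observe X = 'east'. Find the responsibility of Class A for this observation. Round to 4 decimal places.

Posterior ∝ prior × likelihood, so P(k | x) ∝ π_k f_k(x); normalise over all components.
Categorical probabilities:
  p_A = 0.27
  p_B = 0.16
  p_C = 0.27
Unnormalised posteriors:
  π_A·p_A = 0.05 × 0.27 = 0.0135
  π_B·p_B = 0.11 × 0.16 = 0.0176
  π_C·p_C = 0.84 × 0.27 = 0.2268
Marginal: 0.0135 + 0.0176 + 0.2268 = 0.2579
Responsibility of Class A: 0.0135 / 0.2579 ≈ 0.0523

0.0523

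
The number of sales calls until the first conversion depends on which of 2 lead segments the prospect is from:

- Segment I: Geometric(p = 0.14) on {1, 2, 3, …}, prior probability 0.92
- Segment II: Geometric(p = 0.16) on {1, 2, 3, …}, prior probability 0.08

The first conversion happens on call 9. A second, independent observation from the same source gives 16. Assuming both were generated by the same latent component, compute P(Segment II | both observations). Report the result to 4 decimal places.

P(component k | x) = P(Z=k)·f_k(x) / marginal(x), where marginal(x) = Σ_j P(Z=j)·f_j(x).
Since both observations come from the same component, the likelihood for component k is f_k(x₁)·f_k(x₂).
  f_I = [0.14·(1−0.14)^8 = 0.14·0.299218 = 0.0418905] × [0.0145749] = 0.000610549
  f_II = [0.16·(1−0.16)^8 = 0.16·0.247876 = 0.0396601] × [0.0117033] = 0.000464156
Weight by the priors:
  P(Z=I)·f_I = 0.92 × 0.000610549 = 0.000561705
  P(Z=II)·f_II = 0.08 × 0.000464156 = 3.71324e-05
Evidence: 0.000561705 + 3.71324e-05 = 0.000598837
So the posterior for Segment II is 3.71324e-05 / 0.000598837 ≈ 0.0620.

0.0620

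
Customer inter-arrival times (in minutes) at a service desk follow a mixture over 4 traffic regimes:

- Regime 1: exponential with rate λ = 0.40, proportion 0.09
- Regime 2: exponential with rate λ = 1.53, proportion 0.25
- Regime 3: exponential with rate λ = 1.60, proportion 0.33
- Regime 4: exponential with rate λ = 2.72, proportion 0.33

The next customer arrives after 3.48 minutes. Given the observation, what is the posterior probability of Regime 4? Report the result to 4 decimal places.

By Bayes' theorem, P(k | x) = π_k f_k(x) / Σ_j π_j f_j(x).
Component likelihoods at x = 3.48 minutes:
  p_1 = 0.0994311
  p_2 = 0.00745305
  p_3 = 0.00610897
  p_4 = 0.000210723
Unnormalised posteriors:
  π_1·p_1 = 0.09 × 0.0994311 = 0.0089488
  π_2·p_2 = 0.25 × 0.00745305 = 0.00186326
  π_3·p_3 = 0.33 × 0.00610897 = 0.00201596
  π_4·p_4 = 0.33 × 0.000210723 = 6.95384e-05
Evidence: 0.0089488 + 0.00186326 + 0.00201596 + 6.95384e-05 = 0.0128976
P(Regime 4 | data) = 6.95384e-05 / 0.0128976 ≈ 0.0054

0.0054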